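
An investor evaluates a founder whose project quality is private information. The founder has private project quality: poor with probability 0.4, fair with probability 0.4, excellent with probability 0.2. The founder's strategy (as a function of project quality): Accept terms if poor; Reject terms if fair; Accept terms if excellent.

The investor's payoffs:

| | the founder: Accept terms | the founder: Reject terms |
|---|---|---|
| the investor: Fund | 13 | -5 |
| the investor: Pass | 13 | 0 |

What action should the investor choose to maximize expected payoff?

Compute the investor's expected payoff for each action, taking the expectation over the founder's type.
E[Fund] = 0.4·(13) + 0.4·(-5) + 0.2·(13) = 5.8
E[Pass] = 0.4·(13) + 0.4·(0) + 0.2·(13) = 7.8
Best response: Pass (7.8 is the largest).

Pass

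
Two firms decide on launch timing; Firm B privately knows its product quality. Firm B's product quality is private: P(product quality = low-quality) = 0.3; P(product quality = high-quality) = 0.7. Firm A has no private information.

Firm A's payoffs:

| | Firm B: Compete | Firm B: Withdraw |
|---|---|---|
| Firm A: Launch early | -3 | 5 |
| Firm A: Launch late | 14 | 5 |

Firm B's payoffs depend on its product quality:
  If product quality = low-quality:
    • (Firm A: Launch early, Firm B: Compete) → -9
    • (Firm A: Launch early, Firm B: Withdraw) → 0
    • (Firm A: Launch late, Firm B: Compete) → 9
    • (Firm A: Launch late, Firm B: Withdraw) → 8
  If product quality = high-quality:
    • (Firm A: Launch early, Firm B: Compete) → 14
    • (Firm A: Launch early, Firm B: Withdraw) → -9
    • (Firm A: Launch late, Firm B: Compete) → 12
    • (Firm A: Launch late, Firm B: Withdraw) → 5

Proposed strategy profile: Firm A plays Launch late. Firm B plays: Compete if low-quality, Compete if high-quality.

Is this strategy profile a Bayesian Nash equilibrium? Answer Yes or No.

Yes

Firm A plays Launch late: E[Launch late] = 0.3·(14) + 0.7·(14) = 14; E[Launch early] = -3. Best-responding. ✓
Firm B (product quality low-quality), facing Launch late: Compete gives 9, Withdraw gives 8. Proposed Compete is best. ✓
Firm B (product quality high-quality), facing Launch late: Compete gives 12, Withdraw gives 5. Proposed Compete is best. ✓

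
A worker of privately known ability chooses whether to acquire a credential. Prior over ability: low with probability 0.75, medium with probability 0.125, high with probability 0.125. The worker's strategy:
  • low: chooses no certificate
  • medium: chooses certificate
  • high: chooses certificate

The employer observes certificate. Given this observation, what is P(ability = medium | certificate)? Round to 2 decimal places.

Apply Bayes' rule using the sender's strategy as the likelihood.
P(certificate) = 0.75·0 + 0.125·1 + 0.125·1 = 0.25
P(medium | certificate) = (0.125·1) / 0.25 = 0.125 / 0.25 = 0.5

0.50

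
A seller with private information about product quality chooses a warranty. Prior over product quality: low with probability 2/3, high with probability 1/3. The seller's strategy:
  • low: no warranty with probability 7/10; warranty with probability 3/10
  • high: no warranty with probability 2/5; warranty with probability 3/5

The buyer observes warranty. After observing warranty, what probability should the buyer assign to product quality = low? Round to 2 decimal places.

P(warranty) = (2/3)·(3/10) + (1/3)·(3/5) = 2/5
P(low | warranty) = ((2/3)·(3/10)) / (2/5) = (1/5) / (2/5) = 1/2

0.50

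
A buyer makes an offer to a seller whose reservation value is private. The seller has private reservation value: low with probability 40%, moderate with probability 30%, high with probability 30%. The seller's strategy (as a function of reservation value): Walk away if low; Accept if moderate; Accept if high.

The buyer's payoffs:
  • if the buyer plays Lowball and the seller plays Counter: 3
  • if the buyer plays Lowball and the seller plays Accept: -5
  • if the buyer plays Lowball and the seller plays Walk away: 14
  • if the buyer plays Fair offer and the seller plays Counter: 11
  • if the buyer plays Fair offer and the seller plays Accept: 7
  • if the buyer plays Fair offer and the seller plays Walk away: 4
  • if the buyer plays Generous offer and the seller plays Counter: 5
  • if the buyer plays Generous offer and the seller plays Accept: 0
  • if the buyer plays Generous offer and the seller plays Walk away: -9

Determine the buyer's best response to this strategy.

E[Lowball] = 0.4·(14) + 0.3·(-5) + 0.3·(-5) = 2.6
E[Fair offer] = 0.4·(4) + 0.3·(7) + 0.3·(7) = 5.8
E[Generous offer] = 0.4·(-9) + 0.3·(0) + 0.3·(0) = -3.6
Best response: Fair offer (5.8 is the largest).

Fair offer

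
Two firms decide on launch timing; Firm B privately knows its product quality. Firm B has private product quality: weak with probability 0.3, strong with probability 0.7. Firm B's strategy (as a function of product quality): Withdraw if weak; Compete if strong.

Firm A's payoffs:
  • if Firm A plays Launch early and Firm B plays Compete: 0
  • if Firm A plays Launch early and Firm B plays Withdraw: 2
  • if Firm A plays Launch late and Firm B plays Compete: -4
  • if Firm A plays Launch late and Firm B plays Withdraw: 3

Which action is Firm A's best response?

Launch early

E[Launch early] = 0.3·(2) + 0.7·(0) = 0.6
E[Launch late] = 0.3·(3) + 0.7·(-4) = -1.9
Best response: Launch early (0.6 is the largest).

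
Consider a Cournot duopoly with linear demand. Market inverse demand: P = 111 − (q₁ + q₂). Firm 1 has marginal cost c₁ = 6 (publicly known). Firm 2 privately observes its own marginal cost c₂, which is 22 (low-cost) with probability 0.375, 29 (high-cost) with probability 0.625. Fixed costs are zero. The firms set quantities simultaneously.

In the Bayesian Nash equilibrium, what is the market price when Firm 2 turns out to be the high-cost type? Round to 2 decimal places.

Each type of Firm 2 best-responds to q₁; Firm 1 best-responds to the expected q₂ over Firm 2's types.
Firm 2 with cost c maximizes (111 − (q₁+q₂) − c)·q₂, giving q₂(c) = (111 − c − q₁)/2.
E[c₂] = 0.375·22 + 0.625·29 = 26.375
Firm 1's FOC against E[q₂] yields q₁ = (111 − 2·6 + E[c₂])/3 = (111 − 12 + 26.375)/3 = 41.7917.
q₂(high-cost) = 20.1042, so P = 111 − (41.7917 + 20.1042) = 49.1042.

49.10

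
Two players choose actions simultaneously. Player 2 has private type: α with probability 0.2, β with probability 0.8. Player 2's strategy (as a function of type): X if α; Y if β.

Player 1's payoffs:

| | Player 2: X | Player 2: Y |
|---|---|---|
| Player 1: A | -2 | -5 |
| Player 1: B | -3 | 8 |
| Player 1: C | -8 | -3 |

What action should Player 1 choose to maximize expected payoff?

B

Compute Player 1's expected payoff for each action, taking the expectation over Player 2's type.
E[A] = 0.2·(-2) + 0.8·(-5) = -4.4
E[B] = 0.2·(-3) + 0.8·(8) = 5.8
E[C] = 0.2·(-8) + 0.8·(-3) = -4
Best response: B (5.8 is the largest).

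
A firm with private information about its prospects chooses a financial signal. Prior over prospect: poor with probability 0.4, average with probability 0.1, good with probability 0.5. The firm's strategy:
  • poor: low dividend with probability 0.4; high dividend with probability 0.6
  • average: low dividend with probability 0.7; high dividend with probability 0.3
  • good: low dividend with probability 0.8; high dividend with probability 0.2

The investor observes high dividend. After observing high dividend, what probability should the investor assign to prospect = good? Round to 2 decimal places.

0.27

P(high dividend) = 0.4·0.6 + 0.1·0.3 + 0.5·0.2 = 0.37
P(good | high dividend) = (0.5·0.2) / 0.37 = 0.1 / 0.37 = 0.27027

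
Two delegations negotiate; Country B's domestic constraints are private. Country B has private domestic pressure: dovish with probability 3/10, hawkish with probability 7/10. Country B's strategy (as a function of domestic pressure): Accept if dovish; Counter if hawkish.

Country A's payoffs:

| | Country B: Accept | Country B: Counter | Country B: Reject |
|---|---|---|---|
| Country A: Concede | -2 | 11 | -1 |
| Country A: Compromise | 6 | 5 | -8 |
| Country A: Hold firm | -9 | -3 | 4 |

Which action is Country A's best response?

Compute Country A's expected payoff for each action, taking the expectation over Country B's type.
E[Concede] = 3/10·(-2) + 7/10·(11) = 71/10
E[Compromise] = 3/10·(6) + 7/10·(5) = 53/10
E[Hold firm] = 3/10·(-9) + 7/10·(-3) = -24/5
Best response: Concede (71/10 is the largest).

Concede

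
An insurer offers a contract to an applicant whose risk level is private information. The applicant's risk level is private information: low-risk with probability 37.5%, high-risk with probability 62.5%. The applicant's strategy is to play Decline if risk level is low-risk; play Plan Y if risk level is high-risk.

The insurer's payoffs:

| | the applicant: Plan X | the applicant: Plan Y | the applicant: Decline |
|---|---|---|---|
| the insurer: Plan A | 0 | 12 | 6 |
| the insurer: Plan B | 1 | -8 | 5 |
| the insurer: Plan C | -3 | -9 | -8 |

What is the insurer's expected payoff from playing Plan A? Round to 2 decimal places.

Take the expectation over the applicant's risk level, weighting each type's action by its prior probability.
E[Plan A] = 0.375·6 + 0.625·12 = 2.25 + 7.5 = 9.75

9.75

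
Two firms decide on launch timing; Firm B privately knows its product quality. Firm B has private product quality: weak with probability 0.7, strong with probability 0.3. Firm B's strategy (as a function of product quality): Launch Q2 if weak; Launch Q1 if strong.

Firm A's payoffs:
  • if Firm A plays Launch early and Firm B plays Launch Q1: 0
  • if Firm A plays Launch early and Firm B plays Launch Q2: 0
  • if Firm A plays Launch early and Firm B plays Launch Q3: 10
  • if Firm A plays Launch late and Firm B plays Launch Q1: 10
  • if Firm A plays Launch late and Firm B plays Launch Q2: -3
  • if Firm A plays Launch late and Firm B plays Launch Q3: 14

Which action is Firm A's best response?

E[Launch early] = 0.7·(0) + 0.3·(0) = 0
E[Launch late] = 0.7·(-3) + 0.3·(10) = 0.9
Best response: Launch late (0.9 is the largest).

Launch late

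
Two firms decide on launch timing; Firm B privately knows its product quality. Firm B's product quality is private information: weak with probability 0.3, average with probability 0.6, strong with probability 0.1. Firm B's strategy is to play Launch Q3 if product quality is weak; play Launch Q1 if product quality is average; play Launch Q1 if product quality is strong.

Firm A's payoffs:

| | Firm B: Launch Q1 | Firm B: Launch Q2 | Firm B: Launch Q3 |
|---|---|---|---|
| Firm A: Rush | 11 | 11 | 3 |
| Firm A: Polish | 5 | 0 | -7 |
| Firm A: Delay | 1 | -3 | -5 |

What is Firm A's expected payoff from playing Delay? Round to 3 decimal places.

-0.800

E[Delay] = 0.3·(-5) + 0.6·1 + 0.1·1 = (-1.5) + 0.6 + 0.1 = -0.8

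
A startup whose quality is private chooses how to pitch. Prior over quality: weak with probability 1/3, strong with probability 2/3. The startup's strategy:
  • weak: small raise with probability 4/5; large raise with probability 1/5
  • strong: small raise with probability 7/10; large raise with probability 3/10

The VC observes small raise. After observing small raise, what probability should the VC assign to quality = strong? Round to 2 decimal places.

P(small raise) = (1/3)·(4/5) + (2/3)·(7/10) = 11/15
P(strong | small raise) = ((2/3)·(7/10)) / (11/15) = (7/15) / (11/15) = 7/11

0.64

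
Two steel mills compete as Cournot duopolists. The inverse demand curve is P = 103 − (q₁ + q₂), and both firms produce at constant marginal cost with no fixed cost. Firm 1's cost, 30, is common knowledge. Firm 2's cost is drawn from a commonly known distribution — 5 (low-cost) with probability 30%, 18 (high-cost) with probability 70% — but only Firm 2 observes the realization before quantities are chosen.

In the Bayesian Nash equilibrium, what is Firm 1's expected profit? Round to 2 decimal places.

Type-c best response for Firm 2: q₂(c) = (103 − c)/2 − q₁/2.
Firm 1 maximizes expected profit; its first-order condition is 103 − 2q₁ − E[q₂] − 30 = 0.
Substituting E[q₂] and solving: E[c₂] = 14.1, so q₁ = (103 − 2·30 + 14.1)/3 = 19.0333.
E[P] = 103 − (q₁ + E[q₂]) = 49.0333; Firm 1's expected profit = (E[P] − 30)·q₁ = (49.0333 − 30)·19.0333 = 362.268.

362.27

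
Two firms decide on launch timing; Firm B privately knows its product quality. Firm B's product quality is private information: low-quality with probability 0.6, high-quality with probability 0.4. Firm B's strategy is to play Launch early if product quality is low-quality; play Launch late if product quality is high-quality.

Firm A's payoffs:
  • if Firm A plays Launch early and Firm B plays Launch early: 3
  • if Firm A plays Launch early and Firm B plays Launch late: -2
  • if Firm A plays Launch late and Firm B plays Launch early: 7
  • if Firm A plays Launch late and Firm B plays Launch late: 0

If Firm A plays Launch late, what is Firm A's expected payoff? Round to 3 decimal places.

4.200

Take the expectation over Firm B's product quality, weighting each type's action by its prior probability.
E[Launch late] = 0.6·7 + 0.4·0 = 4.2 + 0 = 4.2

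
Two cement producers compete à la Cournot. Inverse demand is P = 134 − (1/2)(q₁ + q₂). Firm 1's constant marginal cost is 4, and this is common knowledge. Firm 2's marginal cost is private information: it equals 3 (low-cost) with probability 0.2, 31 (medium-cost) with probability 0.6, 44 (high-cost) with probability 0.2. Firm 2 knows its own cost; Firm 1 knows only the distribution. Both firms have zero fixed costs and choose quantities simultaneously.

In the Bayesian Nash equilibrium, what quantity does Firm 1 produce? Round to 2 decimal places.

Type-c best response for Firm 2: q₂(c) = (134 − c) − q₁/2.
Firm 1 maximizes expected profit; its first-order condition is 134 − q₁ − (1/2)E[q₂] − 4 = 0.
Substituting E[q₂] and solving: E[c₂] = 28, so q₁ = (134 − 2·4 + 28)/(3/2) = 102.667.

102.67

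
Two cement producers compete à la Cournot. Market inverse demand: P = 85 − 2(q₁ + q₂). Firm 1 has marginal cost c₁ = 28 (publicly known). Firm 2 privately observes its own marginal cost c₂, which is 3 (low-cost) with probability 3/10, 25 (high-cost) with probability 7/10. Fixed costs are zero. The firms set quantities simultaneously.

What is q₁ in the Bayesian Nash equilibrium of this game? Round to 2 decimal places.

Type-c best response for Firm 2: q₂(c) = (85 − c)/4 − q₁/2.
Firm 1 maximizes expected profit; its first-order condition is 85 − 4q₁ − 2E[q₂] − 28 = 0.
Substituting E[q₂] and solving: E[c₂] = 18.4, so q₁ = (85 − 2·28 + 18.4)/6 = 7.9.

7.90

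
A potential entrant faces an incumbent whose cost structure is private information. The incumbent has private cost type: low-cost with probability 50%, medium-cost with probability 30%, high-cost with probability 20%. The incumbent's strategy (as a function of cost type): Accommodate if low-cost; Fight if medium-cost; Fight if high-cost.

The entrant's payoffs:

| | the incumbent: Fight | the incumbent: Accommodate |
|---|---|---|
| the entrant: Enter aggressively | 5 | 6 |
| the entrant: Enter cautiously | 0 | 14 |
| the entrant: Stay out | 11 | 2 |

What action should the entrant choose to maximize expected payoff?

Compute the entrant's expected payoff for each action, taking the expectation over the incumbent's type.
E[Enter aggressively] = 0.5·(6) + 0.3·(5) + 0.2·(5) = 5.5
E[Enter cautiously] = 0.5·(14) + 0.3·(0) + 0.2·(0) = 7
E[Stay out] = 0.5·(2) + 0.3·(11) + 0.2·(11) = 6.5
Best response: Enter cautiously (7 is the largest).

Enter cautiously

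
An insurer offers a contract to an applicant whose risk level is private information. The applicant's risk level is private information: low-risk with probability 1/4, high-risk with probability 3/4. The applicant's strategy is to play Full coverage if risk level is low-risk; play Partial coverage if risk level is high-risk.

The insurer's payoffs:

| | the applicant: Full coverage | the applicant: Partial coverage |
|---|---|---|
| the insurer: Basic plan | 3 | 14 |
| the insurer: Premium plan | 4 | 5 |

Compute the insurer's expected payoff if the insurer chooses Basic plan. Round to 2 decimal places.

11.25

Take the expectation over the applicant's risk level, weighting each type's action by its prior probability.
E[Basic plan] = 1/4·3 + 3/4·14 = 3/4 + 21/2 = 45/4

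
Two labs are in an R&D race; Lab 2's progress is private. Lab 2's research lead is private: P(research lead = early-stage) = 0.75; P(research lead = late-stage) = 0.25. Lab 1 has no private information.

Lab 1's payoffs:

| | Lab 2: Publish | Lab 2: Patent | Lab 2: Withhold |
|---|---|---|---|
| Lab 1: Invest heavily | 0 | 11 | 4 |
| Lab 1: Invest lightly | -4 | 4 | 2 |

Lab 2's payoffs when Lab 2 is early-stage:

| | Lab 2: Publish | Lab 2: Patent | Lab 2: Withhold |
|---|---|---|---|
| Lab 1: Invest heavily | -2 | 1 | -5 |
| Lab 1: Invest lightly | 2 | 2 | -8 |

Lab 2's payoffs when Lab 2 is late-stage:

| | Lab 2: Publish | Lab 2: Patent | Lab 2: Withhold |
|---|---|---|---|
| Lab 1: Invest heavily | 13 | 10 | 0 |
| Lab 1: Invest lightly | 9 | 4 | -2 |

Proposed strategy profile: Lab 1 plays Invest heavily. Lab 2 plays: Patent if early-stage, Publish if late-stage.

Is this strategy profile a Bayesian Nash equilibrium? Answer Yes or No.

Yes

A profile is a BNE iff every type of every player is best-responding given beliefs about the other side.
Lab 1 plays Invest heavily: E[Invest heavily] = 0.75·(11) + 0.25·(0) = 8.25; E[Invest lightly] = 2. Best-responding. ✓
Lab 2 (research lead early-stage), facing Invest heavily: Publish gives -2, Patent gives 1, Withhold gives -5. Proposed Patent is best. ✓
Lab 2 (research lead late-stage), facing Invest heavily: Publish gives 13, Patent gives 10, Withhold gives 0. Proposed Publish is best. ✓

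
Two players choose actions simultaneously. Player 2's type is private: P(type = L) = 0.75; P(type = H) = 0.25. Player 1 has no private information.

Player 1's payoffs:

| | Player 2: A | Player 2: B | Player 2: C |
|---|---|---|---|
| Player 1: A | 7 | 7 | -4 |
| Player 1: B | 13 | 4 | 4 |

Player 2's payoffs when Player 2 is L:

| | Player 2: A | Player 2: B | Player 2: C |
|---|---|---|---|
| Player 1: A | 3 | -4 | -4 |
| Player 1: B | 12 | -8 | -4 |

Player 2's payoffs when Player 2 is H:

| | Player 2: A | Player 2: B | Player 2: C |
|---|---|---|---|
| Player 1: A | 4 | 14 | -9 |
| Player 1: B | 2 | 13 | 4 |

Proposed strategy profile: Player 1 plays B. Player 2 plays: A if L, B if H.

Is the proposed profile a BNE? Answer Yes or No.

Yes

A profile is a BNE iff every type of every player is best-responding given beliefs about the other side.
Player 1 plays B: E[B] = 0.75·(13) + 0.25·(4) = 10.75; E[A] = 7. Best-responding. ✓
Player 2 (type L), facing B: A gives 12, B gives -8, C gives -4. Proposed A is best. ✓
Player 2 (type H), facing B: A gives 2, B gives 13, C gives 4. Proposed B is best. ✓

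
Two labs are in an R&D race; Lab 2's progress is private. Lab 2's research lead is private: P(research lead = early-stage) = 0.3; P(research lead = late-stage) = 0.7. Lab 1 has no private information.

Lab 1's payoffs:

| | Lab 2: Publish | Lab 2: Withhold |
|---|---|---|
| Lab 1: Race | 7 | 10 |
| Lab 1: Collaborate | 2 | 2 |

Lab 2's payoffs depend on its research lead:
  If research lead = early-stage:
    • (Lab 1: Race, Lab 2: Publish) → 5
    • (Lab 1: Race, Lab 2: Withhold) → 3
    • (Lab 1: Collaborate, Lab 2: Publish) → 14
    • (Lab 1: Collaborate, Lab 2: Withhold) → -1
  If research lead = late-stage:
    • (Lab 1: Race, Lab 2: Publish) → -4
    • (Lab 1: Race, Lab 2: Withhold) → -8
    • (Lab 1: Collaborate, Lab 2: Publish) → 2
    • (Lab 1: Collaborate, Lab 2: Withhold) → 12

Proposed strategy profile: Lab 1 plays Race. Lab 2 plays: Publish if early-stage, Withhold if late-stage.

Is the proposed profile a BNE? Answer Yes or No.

A profile is a BNE iff every type of every player is best-responding given beliefs about the other side.
Lab 1 plays Race: E[Race] = 0.3·(7) + 0.7·(10) = 9.1; E[Collaborate] = 2. Best-responding. ✓
Lab 2 (research lead early-stage), facing Race: Publish gives 5, Withhold gives 3. Proposed Publish is best. ✓
Lab 2 (research lead late-stage), facing Race: Publish gives -4, Withhold gives -8. Proposed Withhold is not best — profitable deviation exists. ✗

No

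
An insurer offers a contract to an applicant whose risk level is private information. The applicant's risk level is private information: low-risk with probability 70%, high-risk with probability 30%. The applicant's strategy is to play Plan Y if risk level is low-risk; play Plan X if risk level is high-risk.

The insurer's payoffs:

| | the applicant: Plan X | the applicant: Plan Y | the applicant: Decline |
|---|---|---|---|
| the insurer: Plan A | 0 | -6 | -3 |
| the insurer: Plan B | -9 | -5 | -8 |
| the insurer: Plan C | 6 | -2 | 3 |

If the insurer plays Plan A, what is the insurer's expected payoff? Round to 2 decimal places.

-4.20

E[Plan A] = 0.7·(-6) + 0.3·0 = (-4.2) + 0 = -4.2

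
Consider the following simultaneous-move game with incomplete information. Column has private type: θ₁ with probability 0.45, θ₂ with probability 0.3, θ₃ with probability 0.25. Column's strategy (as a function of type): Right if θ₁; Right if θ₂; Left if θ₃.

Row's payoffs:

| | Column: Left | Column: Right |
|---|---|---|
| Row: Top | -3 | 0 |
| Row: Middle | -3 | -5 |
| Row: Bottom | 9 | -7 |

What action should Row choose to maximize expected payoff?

Top

E[Top] = 0.45·(0) + 0.3·(0) + 0.25·(-3) = -0.75
E[Middle] = 0.45·(-5) + 0.3·(-5) + 0.25·(-3) = -4.5
E[Bottom] = 0.45·(-7) + 0.3·(-7) + 0.25·(9) = -3
Best response: Top (-0.75 is the largest).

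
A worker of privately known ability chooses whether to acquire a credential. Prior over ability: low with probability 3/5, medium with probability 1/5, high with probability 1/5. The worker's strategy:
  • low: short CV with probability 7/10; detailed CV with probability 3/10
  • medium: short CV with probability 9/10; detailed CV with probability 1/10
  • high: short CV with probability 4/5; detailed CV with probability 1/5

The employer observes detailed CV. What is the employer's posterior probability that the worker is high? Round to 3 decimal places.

0.167

P(detailed CV) = (3/5)·(3/10) + (1/5)·(1/10) + (1/5)·(1/5) = 6/25
P(high | detailed CV) = ((1/5)·(1/5)) / (6/25) = (1/25) / (6/25) = 1/6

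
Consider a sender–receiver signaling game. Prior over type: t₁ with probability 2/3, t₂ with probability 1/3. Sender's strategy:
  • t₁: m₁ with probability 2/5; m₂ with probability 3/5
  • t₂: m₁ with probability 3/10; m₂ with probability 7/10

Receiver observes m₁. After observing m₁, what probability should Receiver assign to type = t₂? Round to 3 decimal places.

P(m₁) = (2/3)·(2/5) + (1/3)·(3/10) = 11/30
P(t₂ | m₁) = ((1/3)·(3/10)) / (11/30) = (1/10) / (11/30) = 3/11

0.273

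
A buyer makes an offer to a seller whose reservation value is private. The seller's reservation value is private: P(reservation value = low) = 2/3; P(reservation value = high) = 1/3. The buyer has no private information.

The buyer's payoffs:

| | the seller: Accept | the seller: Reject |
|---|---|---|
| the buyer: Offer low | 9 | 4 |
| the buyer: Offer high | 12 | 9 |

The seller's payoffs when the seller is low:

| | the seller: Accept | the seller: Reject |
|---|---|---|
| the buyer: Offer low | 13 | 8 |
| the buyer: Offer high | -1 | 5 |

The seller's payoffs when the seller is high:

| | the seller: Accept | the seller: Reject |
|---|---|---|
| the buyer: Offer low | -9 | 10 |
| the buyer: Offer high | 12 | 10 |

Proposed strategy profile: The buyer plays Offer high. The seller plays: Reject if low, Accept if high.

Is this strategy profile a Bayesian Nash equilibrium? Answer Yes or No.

Yes

The buyer plays Offer high: E[Offer high] = 2/3·(9) + 1/3·(12) = 10; E[Offer low] = 17/3. Best-responding. ✓
The seller (reservation value low), facing Offer high: Accept gives -1, Reject gives 5. Proposed Reject is best. ✓
The seller (reservation value high), facing Offer high: Accept gives 12, Reject gives 10. Proposed Accept is best. ✓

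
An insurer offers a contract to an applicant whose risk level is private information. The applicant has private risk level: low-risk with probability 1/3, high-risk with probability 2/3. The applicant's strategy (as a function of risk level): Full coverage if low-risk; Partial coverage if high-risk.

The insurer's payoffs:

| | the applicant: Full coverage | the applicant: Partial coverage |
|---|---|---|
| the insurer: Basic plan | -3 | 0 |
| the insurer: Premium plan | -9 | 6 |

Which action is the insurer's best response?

E[Basic plan] = 1/3·(-3) + 2/3·(0) = -1
E[Premium plan] = 1/3·(-9) + 2/3·(6) = 1
Best response: Premium plan (1 is the largest).

Premium plan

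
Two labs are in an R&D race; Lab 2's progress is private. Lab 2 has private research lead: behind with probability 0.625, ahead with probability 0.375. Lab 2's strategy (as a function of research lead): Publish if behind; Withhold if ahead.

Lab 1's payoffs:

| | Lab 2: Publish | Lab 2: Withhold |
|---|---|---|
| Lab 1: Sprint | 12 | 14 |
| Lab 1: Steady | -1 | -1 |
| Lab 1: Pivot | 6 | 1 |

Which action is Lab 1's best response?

Compute Lab 1's expected payoff for each action, taking the expectation over Lab 2's type.
E[Sprint] = 0.625·(12) + 0.375·(14) = 12.75
E[Steady] = 0.625·(-1) + 0.375·(-1) = -1
E[Pivot] = 0.625·(6) + 0.375·(1) = 4.125
Best response: Sprint (12.75 is the largest).

Sprint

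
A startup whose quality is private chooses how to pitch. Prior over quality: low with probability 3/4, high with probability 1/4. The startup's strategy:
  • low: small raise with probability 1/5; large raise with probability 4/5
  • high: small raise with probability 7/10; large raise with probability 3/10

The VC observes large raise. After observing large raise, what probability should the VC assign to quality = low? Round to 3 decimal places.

0.889

Apply Bayes' rule using the sender's strategy as the likelihood.
P(large raise) = (3/4)·(4/5) + (1/4)·(3/10) = 27/40
P(low | large raise) = ((3/4)·(4/5)) / (27/40) = (3/5) / (27/40) = 8/9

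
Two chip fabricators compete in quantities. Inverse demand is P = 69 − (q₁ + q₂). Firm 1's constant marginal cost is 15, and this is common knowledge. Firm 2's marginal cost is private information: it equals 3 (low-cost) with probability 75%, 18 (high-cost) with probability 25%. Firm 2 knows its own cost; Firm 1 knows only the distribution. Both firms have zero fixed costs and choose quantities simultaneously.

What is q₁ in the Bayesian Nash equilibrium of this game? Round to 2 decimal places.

Type-c best response for Firm 2: q₂(c) = (69 − c)/2 − q₁/2.
Firm 1 maximizes expected profit; its first-order condition is 69 − 2q₁ − E[q₂] − 15 = 0.
Substituting E[q₂] and solving: E[c₂] = 6.75, so q₁ = (69 − 2·15 + 6.75)/3 = 15.25.

15.25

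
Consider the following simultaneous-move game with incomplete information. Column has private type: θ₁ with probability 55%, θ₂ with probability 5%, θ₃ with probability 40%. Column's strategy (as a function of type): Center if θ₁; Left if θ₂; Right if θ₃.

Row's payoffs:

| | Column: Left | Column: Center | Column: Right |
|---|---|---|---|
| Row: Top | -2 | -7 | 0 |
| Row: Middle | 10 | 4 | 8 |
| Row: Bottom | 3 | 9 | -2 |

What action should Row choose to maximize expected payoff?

Compute Row's expected payoff for each action, taking the expectation over Column's type.
E[Top] = 0.55·(-7) + 0.05·(-2) + 0.4·(0) = -3.95
E[Middle] = 0.55·(4) + 0.05·(10) + 0.4·(8) = 5.9
E[Bottom] = 0.55·(9) + 0.05·(3) + 0.4·(-2) = 4.3
Best response: Middle (5.9 is the largest).

Middle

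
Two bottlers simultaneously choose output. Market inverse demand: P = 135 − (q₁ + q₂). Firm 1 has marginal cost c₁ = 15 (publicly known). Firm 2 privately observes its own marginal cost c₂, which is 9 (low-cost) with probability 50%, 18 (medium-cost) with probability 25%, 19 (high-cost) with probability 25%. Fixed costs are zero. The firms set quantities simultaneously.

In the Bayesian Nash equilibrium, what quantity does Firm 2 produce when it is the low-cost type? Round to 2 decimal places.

Type-c best response for Firm 2: q₂(c) = (135 − c)/2 − q₁/2.
Firm 1 maximizes expected profit; its first-order condition is 135 − 2q₁ − E[q₂] − 15 = 0.
Substituting E[q₂] and solving: E[c₂] = 13.75, so q₁ = (135 − 2·15 + 13.75)/3 = 39.5833.
q₂(low-cost) = (135 − 9 − 39.5833)/2 = 43.2083.

43.21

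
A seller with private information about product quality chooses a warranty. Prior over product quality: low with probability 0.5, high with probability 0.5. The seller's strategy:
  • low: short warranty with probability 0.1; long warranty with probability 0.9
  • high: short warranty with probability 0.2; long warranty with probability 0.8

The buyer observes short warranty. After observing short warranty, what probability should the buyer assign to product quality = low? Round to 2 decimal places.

0.33

P(short warranty) = 0.5·0.1 + 0.5·0.2 = 0.15
P(low | short warranty) = (0.5·0.1) / 0.15 = 0.05 / 0.15 = 0.333333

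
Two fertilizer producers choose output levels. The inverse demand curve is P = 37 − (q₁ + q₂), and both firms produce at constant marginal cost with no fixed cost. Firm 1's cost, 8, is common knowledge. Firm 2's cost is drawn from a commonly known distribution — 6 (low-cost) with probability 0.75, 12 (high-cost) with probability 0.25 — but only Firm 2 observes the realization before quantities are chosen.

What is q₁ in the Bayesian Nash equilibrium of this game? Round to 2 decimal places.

Firm 2 with cost c maximizes (37 − (q₁+q₂) − c)·q₂, giving q₂(c) = (37 − c − q₁)/2.
E[c₂] = 0.75·6 + 0.25·12 = 7.5
Firm 1's FOC against E[q₂] yields q₁ = (37 − 2·8 + E[c₂])/3 = (37 − 16 + 7.5)/3 = 9.5.

9.50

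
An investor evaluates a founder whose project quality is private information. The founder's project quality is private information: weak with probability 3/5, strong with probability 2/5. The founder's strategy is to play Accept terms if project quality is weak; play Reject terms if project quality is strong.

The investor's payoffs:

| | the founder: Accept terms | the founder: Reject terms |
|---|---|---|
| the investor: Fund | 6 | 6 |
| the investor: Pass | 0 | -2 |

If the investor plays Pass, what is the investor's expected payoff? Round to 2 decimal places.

-0.80

Take the expectation over the founder's project quality, weighting each type's action by its prior probability.
E[Pass] = 3/5·0 + 2/5·(-2) = 0 + (-4/5) = -4/5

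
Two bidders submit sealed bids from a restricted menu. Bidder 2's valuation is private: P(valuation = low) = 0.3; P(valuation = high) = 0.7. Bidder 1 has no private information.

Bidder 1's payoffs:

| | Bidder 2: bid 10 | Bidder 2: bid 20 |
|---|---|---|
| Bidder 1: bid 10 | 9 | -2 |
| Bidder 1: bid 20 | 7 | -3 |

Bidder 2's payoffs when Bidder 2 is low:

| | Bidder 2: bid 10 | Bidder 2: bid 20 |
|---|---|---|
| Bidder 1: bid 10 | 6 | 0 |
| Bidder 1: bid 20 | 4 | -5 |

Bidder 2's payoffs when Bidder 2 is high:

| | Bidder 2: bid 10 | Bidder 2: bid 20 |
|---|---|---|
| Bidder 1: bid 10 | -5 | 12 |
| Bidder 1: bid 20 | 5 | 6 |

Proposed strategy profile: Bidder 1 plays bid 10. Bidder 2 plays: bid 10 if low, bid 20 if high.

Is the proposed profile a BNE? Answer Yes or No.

Yes

Bidder 1 plays bid 10: E[bid 10] = 0.3·(9) + 0.7·(-2) = 1.3; E[bid 20] = 0. Best-responding. ✓
Bidder 2 (valuation low), facing bid 10: bid 10 gives 6, bid 20 gives 0. Proposed bid 10 is best. ✓
Bidder 2 (valuation high), facing bid 10: bid 10 gives -5, bid 20 gives 12. Proposed bid 20 is best. ✓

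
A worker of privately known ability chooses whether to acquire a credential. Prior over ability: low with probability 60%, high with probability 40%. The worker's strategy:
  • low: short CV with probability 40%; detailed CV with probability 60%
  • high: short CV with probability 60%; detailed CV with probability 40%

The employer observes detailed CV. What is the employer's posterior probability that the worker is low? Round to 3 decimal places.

P(detailed CV) = 0.6·0.6 + 0.4·0.4 = 0.52
P(low | detailed CV) = (0.6·0.6) / 0.52 = 0.36 / 0.52 = 0.692308

0.692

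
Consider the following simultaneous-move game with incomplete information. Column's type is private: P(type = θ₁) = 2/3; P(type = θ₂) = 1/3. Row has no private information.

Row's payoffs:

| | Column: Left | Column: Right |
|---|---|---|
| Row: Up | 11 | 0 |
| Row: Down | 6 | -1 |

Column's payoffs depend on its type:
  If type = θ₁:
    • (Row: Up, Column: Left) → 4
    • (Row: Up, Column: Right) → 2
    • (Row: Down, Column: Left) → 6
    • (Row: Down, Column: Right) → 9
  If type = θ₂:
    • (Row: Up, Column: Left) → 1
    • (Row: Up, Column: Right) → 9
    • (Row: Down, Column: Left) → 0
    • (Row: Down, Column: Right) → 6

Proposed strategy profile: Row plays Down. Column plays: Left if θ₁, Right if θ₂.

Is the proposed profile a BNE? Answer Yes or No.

No

Row plays Down: E[Down] = 2/3·(6) + 1/3·(-1) = 11/3; E[Up] = 22/3. Not best-responding. ✗
Column (type θ₁), facing Down: Left gives 6, Right gives 9. Proposed Left is not best — profitable deviation exists. ✗
Column (type θ₂), facing Down: Left gives 0, Right gives 6. Proposed Right is best. ✓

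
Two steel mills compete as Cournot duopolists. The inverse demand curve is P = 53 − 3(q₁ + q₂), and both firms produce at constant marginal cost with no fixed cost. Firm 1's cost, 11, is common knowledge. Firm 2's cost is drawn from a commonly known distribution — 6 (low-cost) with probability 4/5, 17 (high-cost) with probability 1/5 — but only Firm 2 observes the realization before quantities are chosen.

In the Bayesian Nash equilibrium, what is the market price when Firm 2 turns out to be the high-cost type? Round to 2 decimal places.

28.47

Firm 2 with cost c maximizes (53 − 3(q₁+q₂) − c)·q₂, giving q₂(c) = (53 − c − 3q₁)/6.
E[c₂] = 4/5·6 + 1/5·17 = 8.2
Firm 1's FOC against E[q₂] yields q₁ = (53 − 2·11 + E[c₂])/9 = (53 − 22 + 8.2)/9 = 4.35556.
q₂(high-cost) = 3.82222, so P = 53 − 3·(4.35556 + 3.82222) = 28.4667.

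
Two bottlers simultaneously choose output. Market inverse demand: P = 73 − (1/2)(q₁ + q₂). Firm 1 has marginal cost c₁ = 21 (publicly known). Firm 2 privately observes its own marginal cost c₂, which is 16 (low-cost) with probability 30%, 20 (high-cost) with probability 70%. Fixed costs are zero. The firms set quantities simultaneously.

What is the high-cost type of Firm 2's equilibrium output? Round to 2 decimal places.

Firm 2 with cost c maximizes (73 − (1/2)(q₁+q₂) − c)·q₂, giving q₂(c) = (73 − c − (1/2)q₁).
E[c₂] = 0.3·16 + 0.7·20 = 18.8
Firm 1's FOC against E[q₂] yields q₁ = (73 − 2·21 + E[c₂])/(3/2) = (73 − 42 + 18.8)/(3/2) = 33.2.
q₂(high-cost) = (73 − 20 − (1/2)·33.2) = 36.4.

36.40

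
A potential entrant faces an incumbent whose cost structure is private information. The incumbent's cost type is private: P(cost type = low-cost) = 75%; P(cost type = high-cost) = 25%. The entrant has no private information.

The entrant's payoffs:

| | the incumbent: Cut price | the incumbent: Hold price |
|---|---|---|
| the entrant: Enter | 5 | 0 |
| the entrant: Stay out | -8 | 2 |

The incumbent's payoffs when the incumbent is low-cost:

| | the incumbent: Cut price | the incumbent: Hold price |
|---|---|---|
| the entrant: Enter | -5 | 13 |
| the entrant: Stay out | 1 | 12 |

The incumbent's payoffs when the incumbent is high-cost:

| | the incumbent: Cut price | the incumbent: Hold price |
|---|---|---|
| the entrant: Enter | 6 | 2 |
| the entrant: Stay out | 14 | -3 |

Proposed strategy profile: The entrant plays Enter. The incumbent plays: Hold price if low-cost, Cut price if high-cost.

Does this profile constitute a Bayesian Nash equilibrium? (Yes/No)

A profile is a BNE iff every type of every player is best-responding given beliefs about the other side.
The entrant plays Enter: E[Enter] = 0.75·(0) + 0.25·(5) = 1.25; E[Stay out] = -0.5. Best-responding. ✓
The incumbent (cost type low-cost), facing Enter: Cut price gives -5, Hold price gives 13. Proposed Hold price is best. ✓
The incumbent (cost type high-cost), facing Enter: Cut price gives 6, Hold price gives 2. Proposed Cut price is best. ✓

Yes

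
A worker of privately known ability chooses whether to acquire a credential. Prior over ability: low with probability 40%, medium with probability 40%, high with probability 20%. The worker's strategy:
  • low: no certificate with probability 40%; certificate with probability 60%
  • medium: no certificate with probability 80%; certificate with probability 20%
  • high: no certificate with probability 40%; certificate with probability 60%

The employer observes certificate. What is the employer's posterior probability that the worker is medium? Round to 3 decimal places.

0.182

P(certificate) = 0.4·0.6 + 0.4·0.2 + 0.2·0.6 = 0.44
P(medium | certificate) = (0.4·0.2) / 0.44 = 0.08 / 0.44 = 0.181818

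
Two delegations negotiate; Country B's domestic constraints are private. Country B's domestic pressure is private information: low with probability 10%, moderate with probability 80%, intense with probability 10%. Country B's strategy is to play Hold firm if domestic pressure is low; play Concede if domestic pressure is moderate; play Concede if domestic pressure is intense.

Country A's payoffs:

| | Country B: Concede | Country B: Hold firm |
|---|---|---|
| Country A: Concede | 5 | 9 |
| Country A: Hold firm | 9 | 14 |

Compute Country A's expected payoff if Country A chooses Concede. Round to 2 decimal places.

5.40

E[Concede] = 0.1·9 + 0.8·5 + 0.1·5 = 0.9 + 4 + 0.5 = 5.4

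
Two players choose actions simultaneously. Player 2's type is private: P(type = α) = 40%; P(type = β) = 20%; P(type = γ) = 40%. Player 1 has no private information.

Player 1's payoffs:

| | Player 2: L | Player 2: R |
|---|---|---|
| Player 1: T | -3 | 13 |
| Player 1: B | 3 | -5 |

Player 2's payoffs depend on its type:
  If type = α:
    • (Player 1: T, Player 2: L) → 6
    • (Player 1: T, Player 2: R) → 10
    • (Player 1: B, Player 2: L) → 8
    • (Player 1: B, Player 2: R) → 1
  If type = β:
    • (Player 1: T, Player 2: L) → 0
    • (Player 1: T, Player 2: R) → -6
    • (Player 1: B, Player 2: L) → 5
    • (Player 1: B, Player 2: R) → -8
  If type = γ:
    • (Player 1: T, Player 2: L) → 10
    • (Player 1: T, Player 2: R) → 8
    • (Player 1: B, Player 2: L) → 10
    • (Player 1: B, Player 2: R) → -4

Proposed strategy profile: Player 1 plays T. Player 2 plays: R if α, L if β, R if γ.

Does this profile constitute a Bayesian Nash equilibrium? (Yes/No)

No

Player 1 plays T: E[T] = 0.4·(13) + 0.2·(-3) + 0.4·(13) = 9.8; E[B] = -3.4. Best-responding. ✓
Player 2 (type α), facing T: L gives 6, R gives 10. Proposed R is best. ✓
Player 2 (type β), facing T: L gives 0, R gives -6. Proposed L is best. ✓
Player 2 (type γ), facing T: L gives 10, R gives 8. Proposed R is not best — profitable deviation exists. ✗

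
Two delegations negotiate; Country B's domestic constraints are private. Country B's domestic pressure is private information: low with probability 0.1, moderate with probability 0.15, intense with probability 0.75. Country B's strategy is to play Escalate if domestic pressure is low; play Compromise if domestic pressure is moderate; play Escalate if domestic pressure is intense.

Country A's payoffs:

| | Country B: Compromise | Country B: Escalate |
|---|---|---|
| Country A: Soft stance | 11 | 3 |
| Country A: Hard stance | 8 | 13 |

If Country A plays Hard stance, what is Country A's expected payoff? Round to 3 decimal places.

12.250

Take the expectation over Country B's domestic pressure, weighting each type's action by its prior probability.
E[Hard stance] = 0.1·13 + 0.15·8 + 0.75·13 = 1.3 + 1.2 + 9.75 = 12.25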